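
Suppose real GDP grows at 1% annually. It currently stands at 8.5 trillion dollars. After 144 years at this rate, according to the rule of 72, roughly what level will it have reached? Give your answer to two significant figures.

≈ 34 trillion dollars

It doubles every 72/1 ≈ 72.00 years, so 144 years is 2.00 doublings.
2^2.00 ≈ 4.00; 8.5 × 4.00 ≈ 34 trillion dollars.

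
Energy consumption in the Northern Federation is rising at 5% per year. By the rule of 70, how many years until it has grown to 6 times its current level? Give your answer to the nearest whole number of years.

around 36 years

Doubling time ≈ 70/5 = 14.00 years.
6× is log₂ 6 ≈ 2.58 doublings, so ≈ 2.58 × 14.00 = 36 years.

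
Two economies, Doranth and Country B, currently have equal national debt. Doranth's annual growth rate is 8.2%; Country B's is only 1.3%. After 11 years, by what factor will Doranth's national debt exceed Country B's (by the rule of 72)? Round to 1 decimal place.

≈ 2.1 times

Only the 6.9-point difference matters.
72/6.9 ≈ 10.43 years per doubling of the ratio; 11 years gives 1.05 doublings, so ≈ 2.1×.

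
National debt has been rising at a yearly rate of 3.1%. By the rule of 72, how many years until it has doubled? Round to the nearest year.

Doubling time ≈ 72 / 3.1 = 23.23 years.

about 23 years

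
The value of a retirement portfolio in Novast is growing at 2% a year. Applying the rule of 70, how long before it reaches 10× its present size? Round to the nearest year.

Doubling time ≈ 70/2 = 35.00 years.
Reaching 10× takes log₂(10) ≈ 3.32 doublings.
3.32 × 35.00 ≈ 116 years.

116 years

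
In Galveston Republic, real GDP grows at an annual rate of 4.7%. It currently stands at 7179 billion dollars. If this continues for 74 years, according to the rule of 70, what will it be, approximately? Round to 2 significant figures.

Doubling time ≈ 70/4.7 = 14.89 years.
74 years is 74/14.89 ≈ 4.97 doublings, a factor of 2^4.97 ≈ 31.34.
7179 × 31.34 ≈ 220000 billion dollars.

220000 billion dollars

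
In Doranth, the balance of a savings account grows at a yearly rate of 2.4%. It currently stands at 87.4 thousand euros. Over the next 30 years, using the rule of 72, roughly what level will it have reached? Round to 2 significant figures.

≈ 170 thousand euros

Doubling time ≈ 72/2.4 = 30.00 years.
30 years is 30/30.00 ≈ 1.00 doublings, a factor of 2^1.00 ≈ 2.00.
87.4 × 2.00 ≈ 170 thousand euros.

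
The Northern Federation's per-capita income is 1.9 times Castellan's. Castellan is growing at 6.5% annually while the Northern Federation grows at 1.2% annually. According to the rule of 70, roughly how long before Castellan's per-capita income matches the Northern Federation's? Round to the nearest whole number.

≈ 12 years

What matters is the difference: 5.3 pp.
Rule of 70 on the gap: the ratio halves every 70/5.3 ≈ 13.21 years.
A 1.9 times gap takes log₂(1.9) ≈ 0.93 halvings to close: 0.93 × 13.21 ≈ 12 years.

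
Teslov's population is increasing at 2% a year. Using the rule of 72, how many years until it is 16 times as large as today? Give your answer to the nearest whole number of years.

At 2% it doubles every 72/2 ≈ 36.00 years.
Getting to 16× needs 4 doublings: 4 × 36.00 ≈ 144 years.

roughly 144 years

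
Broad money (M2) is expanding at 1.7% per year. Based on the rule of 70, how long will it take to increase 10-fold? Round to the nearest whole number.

roughly 137 years

Doubling time ≈ 70/1.7 = 41.18 years.
10× is log₂ 10 ≈ 3.32 doublings, so ≈ 3.32 × 41.18 = 137 years.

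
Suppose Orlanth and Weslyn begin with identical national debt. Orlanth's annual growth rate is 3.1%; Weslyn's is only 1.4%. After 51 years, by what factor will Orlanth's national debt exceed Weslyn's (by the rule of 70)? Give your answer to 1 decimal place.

around 2.4 times

Rate gap = 3.1% − 1.4% = 1.7 points.
The ratio doubles every 70/1.7 ≈ 41.18 years.
51/41.18 ≈ 1.24 doublings → ratio ≈ 2^1.24 ≈ 2.4.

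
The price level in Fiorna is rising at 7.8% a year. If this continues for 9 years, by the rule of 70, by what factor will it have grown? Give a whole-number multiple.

Doubling time ≈ 70/7.8 = 8.97 years.
9/8.97 ≈ 1 doubling, so about 2^1 = 2×.

approximately 2 times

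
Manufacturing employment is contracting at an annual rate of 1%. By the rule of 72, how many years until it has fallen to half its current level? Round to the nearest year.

Falling at 1%, it halves about every 72/1 = 72.00 years.

approximately 72 years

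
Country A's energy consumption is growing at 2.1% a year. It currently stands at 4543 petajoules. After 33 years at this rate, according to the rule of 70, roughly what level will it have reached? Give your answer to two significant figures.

9000 petajoules

It doubles every 70/2.1 ≈ 33.33 years, so 33 years is 0.99 doublings.
2^0.99 ≈ 1.99; 4543 × 1.99 ≈ 9000 petajoules.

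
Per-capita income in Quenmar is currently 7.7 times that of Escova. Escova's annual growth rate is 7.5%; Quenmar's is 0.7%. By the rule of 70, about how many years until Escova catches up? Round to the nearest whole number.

Escova gains on Quenmar at 7.5% − 0.7% = 6.8 points a year.
At that relative rate the gap halves every 70/6.8 ≈ 10.29 years.
A 7.7 times gap takes log₂(7.7) ≈ 2.94 halvings to close: 2.94 × 10.29 ≈ 30 years.

roughly 30 years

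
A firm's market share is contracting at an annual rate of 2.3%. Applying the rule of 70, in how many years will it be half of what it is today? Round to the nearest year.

The rule works in reverse for decay: 70/2.3 ≈ 30.43 years to halve.

≈ 30 years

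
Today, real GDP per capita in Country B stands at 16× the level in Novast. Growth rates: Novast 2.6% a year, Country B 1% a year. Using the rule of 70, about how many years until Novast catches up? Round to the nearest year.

The growth-rate gap is 2.6% − 1% = 1.6 percentage points.
So the ratio between them halves every 70/1.6 ≈ 43.75 years.
A 16× gap closes after 4 halvings: 4 × 43.75 ≈ 175 years.

approximately 175 years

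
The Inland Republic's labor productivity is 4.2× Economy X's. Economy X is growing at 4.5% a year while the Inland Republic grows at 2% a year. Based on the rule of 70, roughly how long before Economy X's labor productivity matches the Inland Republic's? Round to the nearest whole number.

roughly 58 years

What matters is the difference: 2.5 pp.
Rule of 70 on the gap: the ratio halves every 70/2.5 ≈ 28.00 years.
A 4.2× gap takes log₂(4.2) ≈ 2.07 halvings to close: 2.07 × 28.00 ≈ 58 years.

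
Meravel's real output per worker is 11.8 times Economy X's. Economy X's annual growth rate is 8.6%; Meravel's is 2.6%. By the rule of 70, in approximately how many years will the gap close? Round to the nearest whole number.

Economy X gains on Meravel at 8.6% − 2.6% = 6 points a year.
At that relative rate the gap halves every 70/6 ≈ 11.67 years.
An 11.8 times gap takes log₂(11.8) ≈ 3.56 halvings to close: 3.56 × 11.67 ≈ 42 years.

around 42 years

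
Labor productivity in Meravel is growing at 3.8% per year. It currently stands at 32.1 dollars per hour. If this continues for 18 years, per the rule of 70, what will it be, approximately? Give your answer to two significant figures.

Doubling time ≈ 70/3.8 = 18.42 years.
18 years is 18/18.42 ≈ 0.98 doublings, a factor of 2^0.98 ≈ 1.97.
32.1 × 1.97 ≈ 63 dollars per hour.

about 63 dollars per hour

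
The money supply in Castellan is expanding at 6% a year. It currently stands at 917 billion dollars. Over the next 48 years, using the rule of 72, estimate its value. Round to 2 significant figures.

It doubles every 72/6 ≈ 12.00 years, so 48 years is 4.00 doublings.
2^4.00 ≈ 16.00; 917 × 16.00 ≈ 15000 billion dollars.

around 15000 billion dollars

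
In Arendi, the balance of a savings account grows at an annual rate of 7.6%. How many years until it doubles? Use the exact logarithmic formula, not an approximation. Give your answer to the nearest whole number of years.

9 years

t = ln(2) / ln(1 + 0.076) = 0.6931 / 0.073250 ≈ 9.46.
≈ 9 years.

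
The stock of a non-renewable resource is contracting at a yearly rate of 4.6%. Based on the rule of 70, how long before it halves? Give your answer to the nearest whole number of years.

Halving time ≈ 70 / 4.6 = 15.22 → 15 years.

≈ 15 years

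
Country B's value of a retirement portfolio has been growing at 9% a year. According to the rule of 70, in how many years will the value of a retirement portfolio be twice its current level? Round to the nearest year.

about 8 years

At 9%, doubling takes about 70/9 = 7.78 years.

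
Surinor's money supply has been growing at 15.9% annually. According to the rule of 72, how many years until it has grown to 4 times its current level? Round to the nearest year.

≈ 9 years

At 15.9% it doubles every 72/15.9 ≈ 4.53 years.
4 = 2^2, so 2 doublings → 9 years.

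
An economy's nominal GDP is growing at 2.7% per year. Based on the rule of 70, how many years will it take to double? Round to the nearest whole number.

around 26 years

At 2.7%, doubling takes about 70/2.7 = 25.93 years.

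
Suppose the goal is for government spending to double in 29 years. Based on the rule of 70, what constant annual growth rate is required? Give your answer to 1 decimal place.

70 / 29 ≈ 2.41, so about 2.4% annually.

roughly 2.4%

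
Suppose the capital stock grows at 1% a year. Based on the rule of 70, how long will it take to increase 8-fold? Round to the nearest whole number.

At 1% it doubles every 70/1 ≈ 70.00 years.
Getting to 8× needs 3 doublings: 3 × 70.00 ≈ 210 years.

roughly 210 years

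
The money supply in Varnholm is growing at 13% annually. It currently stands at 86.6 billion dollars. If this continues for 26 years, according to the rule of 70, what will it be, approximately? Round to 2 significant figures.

Doubling time ≈ 70/13 = 5.38 years.
26 years is 26/5.38 ≈ 4.83 doublings, a factor of 2^4.83 ≈ 28.44.
86.6 × 28.44 ≈ 2500 billion dollars.

roughly 2500 billion dollars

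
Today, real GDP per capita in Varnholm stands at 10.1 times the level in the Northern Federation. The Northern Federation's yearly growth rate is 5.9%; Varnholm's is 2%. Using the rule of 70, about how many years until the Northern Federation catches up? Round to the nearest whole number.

The growth-rate gap is 5.9% − 2% = 3.9 percentage points.
So the ratio between them halves every 70/3.9 ≈ 17.95 years.
A 10.1 times gap takes log₂(10.1) ≈ 3.34 halvings to close: 3.34 × 17.95 ≈ 60 years.

about 60 years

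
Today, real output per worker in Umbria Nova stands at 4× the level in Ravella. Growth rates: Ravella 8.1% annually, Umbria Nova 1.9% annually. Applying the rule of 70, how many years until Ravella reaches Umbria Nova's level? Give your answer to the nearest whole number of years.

roughly 23 years

What matters is the difference: 6.2 pp.
Rule of 70 on the gap: the ratio halves every 70/6.2 ≈ 11.29 years.
A 4× gap closes after 2 halvings: 2 × 11.29 ≈ 23 years.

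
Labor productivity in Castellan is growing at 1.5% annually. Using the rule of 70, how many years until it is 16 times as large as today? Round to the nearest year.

One doubling takes 70/1.5 = 46.67 years.
16 = 2^4, so 4 doublings → 187 years.

around 187 years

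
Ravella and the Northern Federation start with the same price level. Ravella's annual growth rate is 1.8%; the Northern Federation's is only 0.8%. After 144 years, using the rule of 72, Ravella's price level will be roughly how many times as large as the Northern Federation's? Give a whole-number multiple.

Rate gap = 1.8% − 0.8% = 1 point.
The ratio doubles every 72/1 ≈ 72.00 years.
144/72.00 ≈ 2.00 doublings → ratio ≈ 2^2.00 ≈ 4.

about 4 times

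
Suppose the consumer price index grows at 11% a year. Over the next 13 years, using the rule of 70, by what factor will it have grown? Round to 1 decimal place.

around 4.1 times

Doubles every ≈ 6.36 years (70/11).
13 years is 2.04 doublings; 2^2.04 ≈ 4.1×.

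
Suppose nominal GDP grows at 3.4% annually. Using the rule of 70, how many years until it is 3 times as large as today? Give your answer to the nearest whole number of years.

One doubling takes 70/3.4 = 20.59 years.
Reaching 3× takes log₂(3) ≈ 1.58 doublings.
1.58 × 20.59 ≈ 33 years.

33 years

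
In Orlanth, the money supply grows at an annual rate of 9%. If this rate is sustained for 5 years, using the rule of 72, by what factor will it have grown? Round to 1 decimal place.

Doubles every ≈ 8.00 years (72/9).
5 years is 0.63 doublings; 2^0.63 ≈ 1.5×.

around 1.5 times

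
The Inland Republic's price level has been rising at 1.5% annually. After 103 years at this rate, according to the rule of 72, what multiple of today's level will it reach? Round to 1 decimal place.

about 4.4 times

Doubles every ≈ 48.00 years (72/1.5).
103 years is 2.15 doublings; 2^2.15 ≈ 4.4×.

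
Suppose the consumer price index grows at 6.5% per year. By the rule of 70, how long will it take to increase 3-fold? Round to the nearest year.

17 years

At 6.5% it doubles every 70/6.5 ≈ 10.77 years.
Reaching 3× takes log₂(3) ≈ 1.58 doublings.
1.58 × 10.77 ≈ 17 years.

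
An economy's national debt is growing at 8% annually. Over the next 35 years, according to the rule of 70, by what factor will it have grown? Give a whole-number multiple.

about 16 times

At 8% one doubling takes ≈ 8.75 years; 35 years is 4 of them, so ×16.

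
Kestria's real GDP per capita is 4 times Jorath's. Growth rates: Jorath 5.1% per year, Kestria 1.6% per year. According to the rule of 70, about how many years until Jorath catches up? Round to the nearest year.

roughly 40 years

The growth-rate gap is 5.1% − 1.6% = 3.5 percentage points.
So the ratio between them halves every 70/3.5 ≈ 20.00 years.
A 4 times gap closes after 2 halvings: 2 × 20.00 ≈ 40 years.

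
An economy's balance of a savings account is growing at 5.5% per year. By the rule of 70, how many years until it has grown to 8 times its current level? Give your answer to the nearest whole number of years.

Doubling time ≈ 70/5.5 = 12.73 years.
8 = 2^3, so 3 doublings → 38 years.

38 years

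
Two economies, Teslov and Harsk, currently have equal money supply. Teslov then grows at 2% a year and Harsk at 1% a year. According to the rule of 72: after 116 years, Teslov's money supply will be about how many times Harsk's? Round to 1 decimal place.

Only the 1-point difference matters.
72/1 ≈ 72.00 years per doubling of the ratio; 116 years gives 1.61 doublings, so ≈ 3.1×.

approximately 3.1 times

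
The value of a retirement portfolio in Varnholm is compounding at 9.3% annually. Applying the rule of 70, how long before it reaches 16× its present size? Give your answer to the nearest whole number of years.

One doubling takes 70/9.3 = 7.53 years.
16× is 4 doublings, so 4 × 7.53 ≈ 30 years.

30 years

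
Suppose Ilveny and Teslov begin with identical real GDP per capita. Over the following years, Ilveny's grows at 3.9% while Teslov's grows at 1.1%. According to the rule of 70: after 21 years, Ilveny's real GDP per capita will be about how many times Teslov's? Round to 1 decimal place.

Ilveny pulls ahead at 2.8 pp per year, so the ratio doubles every 70/2.8 ≈ 25.00 years.
In 21 years that's 0.84 doublings: 2^0.84 ≈ 1.8.

about 1.8 times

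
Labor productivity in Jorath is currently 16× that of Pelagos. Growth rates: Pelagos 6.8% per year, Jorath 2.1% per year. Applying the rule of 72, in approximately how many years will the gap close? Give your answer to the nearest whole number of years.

What matters is the difference: 4.7 pp.
Rule of 72 on the gap: the ratio halves every 72/4.7 ≈ 15.32 years.
A 16× gap closes after 4 halvings: 4 × 15.32 ≈ 61 years.

about 61 years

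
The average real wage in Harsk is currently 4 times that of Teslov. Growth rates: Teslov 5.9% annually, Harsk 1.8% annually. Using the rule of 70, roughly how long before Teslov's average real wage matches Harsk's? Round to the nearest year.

roughly 34 years

Teslov gains on Harsk at 5.9% − 1.8% = 4.1 points a year.
At that relative rate the gap halves every 70/4.1 ≈ 17.07 years.
A 4 times gap closes after 2 halvings: 2 × 17.07 ≈ 34 years.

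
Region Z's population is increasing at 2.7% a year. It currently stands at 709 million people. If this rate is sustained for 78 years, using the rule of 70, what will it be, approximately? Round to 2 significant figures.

Doubling time ≈ 70/2.7 = 25.93 years.
78 years is 78/25.93 ≈ 3.01 doublings, a factor of 2^3.01 ≈ 8.06.
709 × 8.06 ≈ 5700 million people.

approximately 5700 million people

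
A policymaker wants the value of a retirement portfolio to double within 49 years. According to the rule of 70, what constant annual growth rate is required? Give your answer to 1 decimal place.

1.4% annually

70 / 49 ≈ 1.43, so about 1.4% annually.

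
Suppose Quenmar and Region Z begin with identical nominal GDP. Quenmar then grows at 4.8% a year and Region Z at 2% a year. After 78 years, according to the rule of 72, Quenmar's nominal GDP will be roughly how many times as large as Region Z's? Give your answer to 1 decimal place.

around 8.2 times

Quenmar pulls ahead at 2.8 pp per year, so the ratio doubles every 72/2.8 ≈ 25.71 years.
In 78 years that's 3.03 doublings: 2^3.03 ≈ 8.2.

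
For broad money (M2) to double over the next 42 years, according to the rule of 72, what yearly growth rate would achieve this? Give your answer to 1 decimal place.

72 / 42 ≈ 1.71, so about 1.7% per year.

around 1.7%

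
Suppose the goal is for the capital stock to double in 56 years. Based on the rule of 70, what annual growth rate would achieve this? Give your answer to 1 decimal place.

approximately 1.3%

70 / 56 ≈ 1.25, so about 1.3% a year.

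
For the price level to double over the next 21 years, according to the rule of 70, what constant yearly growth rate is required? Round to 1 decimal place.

approximately 3.3%

70 / 21 ≈ 3.33, so about 3.3% per year.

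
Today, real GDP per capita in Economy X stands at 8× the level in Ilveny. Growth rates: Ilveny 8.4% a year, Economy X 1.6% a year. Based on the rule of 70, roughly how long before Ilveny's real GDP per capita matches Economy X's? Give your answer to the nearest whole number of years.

approximately 31 years

Ilveny gains on Economy X at 8.4% − 1.6% = 6.8 points a year.
At that relative rate the gap halves every 70/6.8 ≈ 10.29 years.
An 8× gap closes after 3 halvings: 3 × 10.29 ≈ 31 years.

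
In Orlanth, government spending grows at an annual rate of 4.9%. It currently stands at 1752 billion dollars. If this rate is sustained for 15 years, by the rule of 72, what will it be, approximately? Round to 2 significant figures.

It doubles every 72/4.9 ≈ 14.69 years, so 15 years is 1.02 doublings.
2^1.02 ≈ 2.03; 1752 × 2.03 ≈ 3600 billion dollars.

3600 billion dollars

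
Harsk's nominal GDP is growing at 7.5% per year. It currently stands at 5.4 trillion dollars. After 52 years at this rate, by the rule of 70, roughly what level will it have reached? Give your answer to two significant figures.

Doubling time ≈ 70/7.5 = 9.33 years.
52 years is 52/9.33 ≈ 5.57 doublings, a factor of 2^5.57 ≈ 47.50.
5.4 × 47.50 ≈ 260 trillion dollars.

260 trillion dollars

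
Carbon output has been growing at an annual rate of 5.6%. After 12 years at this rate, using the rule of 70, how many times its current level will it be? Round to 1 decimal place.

Doubling time ≈ 70/5.6 = 12.50 years.
12 years / 12.50 ≈ 0.96 doublings → factor 2^0.96 ≈ 1.9.

about 1.9 times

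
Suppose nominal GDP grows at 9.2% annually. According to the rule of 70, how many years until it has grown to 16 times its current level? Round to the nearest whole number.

Doubling time ≈ 70/9.2 = 7.61 years.
16 = 2^4, so 4 doublings → 30 years.

roughly 30 years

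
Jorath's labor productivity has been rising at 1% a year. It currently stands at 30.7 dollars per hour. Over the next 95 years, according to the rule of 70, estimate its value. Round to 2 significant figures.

roughly 79 dollars per hour

Doubling time ≈ 70/1 = 70.00 years.
95 years is 95/70.00 ≈ 1.36 doublings, a factor of 2^1.36 ≈ 2.57.
30.7 × 2.57 ≈ 79 dollars per hour.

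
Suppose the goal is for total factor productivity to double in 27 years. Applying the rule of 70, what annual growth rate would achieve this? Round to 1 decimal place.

70 / 27 ≈ 2.59, so about 2.6% annually.

about 2.6%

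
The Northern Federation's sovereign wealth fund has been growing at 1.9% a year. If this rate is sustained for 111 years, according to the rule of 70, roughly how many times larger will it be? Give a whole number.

At 1.9% one doubling takes ≈ 36.84 years; 111 years is 3 of them, so ×8.

approximately 8 times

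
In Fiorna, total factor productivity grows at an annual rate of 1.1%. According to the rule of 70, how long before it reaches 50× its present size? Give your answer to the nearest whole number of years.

At 1.1% it doubles every 70/1.1 ≈ 63.64 years.
50× is log₂ 50 ≈ 5.64 doublings, so ≈ 5.64 × 63.64 = 359 years.

approximately 359 years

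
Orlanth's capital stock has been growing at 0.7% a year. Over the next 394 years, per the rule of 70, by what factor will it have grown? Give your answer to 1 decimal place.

≈ 15.3 times

Doubles every ≈ 100.00 years (70/0.7).
394 years is 3.94 doublings; 2^3.94 ≈ 15.3×.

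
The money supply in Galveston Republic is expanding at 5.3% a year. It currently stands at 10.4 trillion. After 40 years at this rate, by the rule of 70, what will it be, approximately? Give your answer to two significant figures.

roughly 85 trillion

It doubles every 70/5.3 ≈ 13.21 years, so 40 years is 3.03 doublings.
2^3.03 ≈ 8.17; 10.4 × 8.17 ≈ 85 trillion.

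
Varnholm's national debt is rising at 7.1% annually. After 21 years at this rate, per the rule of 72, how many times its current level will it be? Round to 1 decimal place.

roughly 4.2 times

Doubles every ≈ 10.14 years (72/7.1).
21 years is 2.07 doublings; 2^2.07 ≈ 4.2×.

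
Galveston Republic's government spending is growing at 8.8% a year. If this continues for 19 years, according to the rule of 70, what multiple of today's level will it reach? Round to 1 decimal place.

Doubles every ≈ 7.95 years (70/8.8).
19 years is 2.39 doublings; 2^2.39 ≈ 5.2×.

around 5.2 times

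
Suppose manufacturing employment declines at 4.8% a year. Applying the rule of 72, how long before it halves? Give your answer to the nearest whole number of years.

Halving time ≈ 72 / 4.8 = 15.00 → 15 years.

roughly 15 years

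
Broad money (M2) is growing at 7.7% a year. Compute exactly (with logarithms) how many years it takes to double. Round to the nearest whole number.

t = ln(2) / ln(1 + 0.077) = 0.6931 / 0.074179 ≈ 9.34.
≈ 9 years.

9 years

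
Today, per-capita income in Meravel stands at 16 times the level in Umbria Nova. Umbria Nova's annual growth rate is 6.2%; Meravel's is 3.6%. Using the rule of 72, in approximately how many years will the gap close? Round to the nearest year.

111 years

The growth-rate gap is 6.2% − 3.6% = 2.6 percentage points.
So the ratio between them halves every 72/2.6 ≈ 27.69 years.
A 16 times gap closes after 4 halvings: 4 × 27.69 ≈ 111 years.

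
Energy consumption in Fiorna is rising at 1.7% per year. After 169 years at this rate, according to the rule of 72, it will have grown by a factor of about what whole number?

roughly 16 times

72/1.7 ≈ 42.35 years per doubling.
169 years fits 4 doublings: 2^4 = 16.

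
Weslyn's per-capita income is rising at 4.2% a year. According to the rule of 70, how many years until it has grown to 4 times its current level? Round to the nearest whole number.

One doubling takes 70/4.2 = 16.67 years.
4× is 2 doublings, so 2 × 16.67 ≈ 33 years.

≈ 33 years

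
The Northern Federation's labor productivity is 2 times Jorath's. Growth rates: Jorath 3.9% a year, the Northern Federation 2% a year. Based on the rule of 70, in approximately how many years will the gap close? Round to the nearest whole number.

approximately 37 years

What matters is the difference: 1.9 pp.
Rule of 70 on the gap: the ratio halves every 70/1.9 ≈ 36.84 years.
A 2 times gap closes after 1 halving: 1 × 36.84 ≈ 37 years.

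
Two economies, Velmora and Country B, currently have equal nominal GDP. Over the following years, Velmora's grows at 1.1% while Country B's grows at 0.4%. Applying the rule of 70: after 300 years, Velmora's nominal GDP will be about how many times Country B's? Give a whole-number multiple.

8 times

Velmora pulls ahead at 0.7 pp per year, so the ratio doubles every 70/0.7 ≈ 100.00 years.
In 300 years that's 3.00 doublings: 2^3.00 ≈ 8.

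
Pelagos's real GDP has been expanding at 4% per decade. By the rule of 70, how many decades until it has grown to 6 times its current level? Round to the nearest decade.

45 decades

Doubling time ≈ 70/4 = 17.50 decades.
6× is log₂ 6 ≈ 2.58 doublings, so ≈ 2.58 × 17.50 = 45 decades.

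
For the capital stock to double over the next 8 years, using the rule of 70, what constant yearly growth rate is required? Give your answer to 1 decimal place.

approximately 8.8% per year

70 / 8 ≈ 8.75, so about 8.8% per year.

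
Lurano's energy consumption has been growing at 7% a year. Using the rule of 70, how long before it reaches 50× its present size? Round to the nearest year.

Doubling time ≈ 70/7 = 10.00 years.
Reaching 50× takes log₂(50) ≈ 5.64 doublings.
5.64 × 10.00 ≈ 56 years.

≈ 56 years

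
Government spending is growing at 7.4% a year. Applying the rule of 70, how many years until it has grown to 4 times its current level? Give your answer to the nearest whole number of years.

At 7.4% it doubles every 70/7.4 ≈ 9.46 years.
4× is 2 doublings, so 2 × 9.46 ≈ 19 years.

about 19 years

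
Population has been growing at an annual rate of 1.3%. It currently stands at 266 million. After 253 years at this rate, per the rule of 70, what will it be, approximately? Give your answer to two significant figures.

Doubling time ≈ 70/1.3 = 53.85 years.
253 years is 253/53.85 ≈ 4.70 doublings, a factor of 2^4.70 ≈ 25.99.
266 × 25.99 ≈ 6900 million.

roughly 6900 million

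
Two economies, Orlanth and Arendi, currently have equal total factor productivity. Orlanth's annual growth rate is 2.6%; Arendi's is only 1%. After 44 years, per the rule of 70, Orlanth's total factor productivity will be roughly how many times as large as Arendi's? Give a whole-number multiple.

≈ 2 times

Only the 1.6-point difference matters.
70/1.6 ≈ 43.75 years per doubling of the ratio; 44 years gives 1.01 doublings, so ≈ 2×.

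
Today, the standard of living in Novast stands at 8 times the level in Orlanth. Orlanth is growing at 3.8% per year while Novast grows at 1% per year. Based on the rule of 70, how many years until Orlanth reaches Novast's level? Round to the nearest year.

approximately 75 years

What matters is the difference: 2.8 pp.
Rule of 70 on the gap: the ratio halves every 70/2.8 ≈ 25.00 years.
An 8 times gap closes after 3 halvings: 3 × 25.00 ≈ 75 years.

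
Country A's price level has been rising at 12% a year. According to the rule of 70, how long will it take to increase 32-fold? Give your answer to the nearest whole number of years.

At 12% it doubles every 70/12 ≈ 5.83 years.
Getting to 32× needs 5 doublings: 5 × 5.83 ≈ 29 years.

29 years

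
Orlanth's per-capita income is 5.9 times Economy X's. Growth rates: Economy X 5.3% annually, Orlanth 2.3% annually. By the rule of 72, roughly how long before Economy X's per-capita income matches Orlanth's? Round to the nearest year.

What matters is the difference: 3 pp.
Rule of 72 on the gap: the ratio halves every 72/3 ≈ 24.00 years.
A 5.9 times gap takes log₂(5.9) ≈ 2.56 halvings to close: 2.56 × 24.00 ≈ 61 years.

≈ 61 years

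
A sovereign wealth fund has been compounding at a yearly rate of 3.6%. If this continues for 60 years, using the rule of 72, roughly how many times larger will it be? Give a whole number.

approximately 8 times

72/3.6 ≈ 20.00 years per doubling.
60 years fits 3 doublings: 2^3 = 8.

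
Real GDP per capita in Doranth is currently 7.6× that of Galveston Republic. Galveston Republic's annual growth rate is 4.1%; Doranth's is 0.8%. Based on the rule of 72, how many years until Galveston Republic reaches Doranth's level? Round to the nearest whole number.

The growth-rate gap is 4.1% − 0.8% = 3.3 percentage points.
So the ratio between them halves every 72/3.3 ≈ 21.82 years.
A 7.6× gap takes log₂(7.6) ≈ 2.93 halvings to close: 2.93 × 21.82 ≈ 64 years.

64 years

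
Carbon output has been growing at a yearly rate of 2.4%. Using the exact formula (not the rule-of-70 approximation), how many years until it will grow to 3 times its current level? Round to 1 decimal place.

46.3 years

t = ln(3) / ln(1 + 0.024) = 1.0986 / 0.023717 ≈ 46.32.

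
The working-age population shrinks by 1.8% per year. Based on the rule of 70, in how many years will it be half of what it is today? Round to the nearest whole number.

Halving time ≈ 70 / 1.8 = 38.89 → 39 years.

39 years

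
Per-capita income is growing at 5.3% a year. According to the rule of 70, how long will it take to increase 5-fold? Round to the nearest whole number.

approximately 31 years

At 5.3% it doubles every 70/5.3 ≈ 13.21 years.
5× is log₂ 5 ≈ 2.32 doublings, so ≈ 2.32 × 13.21 = 31 years.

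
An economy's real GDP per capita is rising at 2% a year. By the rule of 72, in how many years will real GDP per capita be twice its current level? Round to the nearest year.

72/2 ≈ 36.00, so it doubles roughly every 36 years.

around 36 years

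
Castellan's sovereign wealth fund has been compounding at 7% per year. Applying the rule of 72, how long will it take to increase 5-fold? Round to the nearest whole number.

At 7% it doubles every 72/7 ≈ 10.29 years.
Reaching 5× takes log₂(5) ≈ 2.32 doublings.
2.32 × 10.29 ≈ 24 years.

roughly 24 years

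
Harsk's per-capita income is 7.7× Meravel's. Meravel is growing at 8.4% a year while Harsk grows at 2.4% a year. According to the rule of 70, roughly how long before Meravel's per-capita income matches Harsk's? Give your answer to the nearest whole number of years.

≈ 34 years

Meravel gains on Harsk at 8.4% − 2.4% = 6 points a year.
At that relative rate the gap halves every 70/6 ≈ 11.67 years.
A 7.7× gap takes log₂(7.7) ≈ 2.94 halvings to close: 2.94 × 11.67 ≈ 34 years.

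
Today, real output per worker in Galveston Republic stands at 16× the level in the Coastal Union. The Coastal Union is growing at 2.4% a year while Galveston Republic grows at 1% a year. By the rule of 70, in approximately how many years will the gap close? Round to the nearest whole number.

the Coastal Union gains on Galveston Republic at 2.4% − 1% = 1.4 points a year.
At that relative rate the gap halves every 70/1.4 ≈ 50.00 years.
A 16× gap closes after 4 halvings: 4 × 50.00 ≈ 200 years.

about 200 years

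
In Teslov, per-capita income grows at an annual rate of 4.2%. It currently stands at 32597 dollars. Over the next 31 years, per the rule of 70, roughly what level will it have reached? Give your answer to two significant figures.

Doubling time ≈ 70/4.2 = 16.67 years.
31 years is 31/16.67 ≈ 1.86 doublings, a factor of 2^1.86 ≈ 3.63.
32597 × 3.63 ≈ 120000 dollars.

120000 dollars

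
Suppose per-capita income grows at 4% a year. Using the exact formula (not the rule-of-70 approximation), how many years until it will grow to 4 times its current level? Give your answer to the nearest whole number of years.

35 years

t = ln(4) / ln(1 + 0.04) = 1.3863 / 0.039221 ≈ 35.35.
≈ 35 years.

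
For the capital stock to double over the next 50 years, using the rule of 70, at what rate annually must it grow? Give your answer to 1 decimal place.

about 1.4% annually

70 / 50 ≈ 1.40, so about 1.4% annually.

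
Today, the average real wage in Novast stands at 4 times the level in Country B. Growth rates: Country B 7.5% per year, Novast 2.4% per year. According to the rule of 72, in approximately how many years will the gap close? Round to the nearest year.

≈ 28 years

Country B gains on Novast at 7.5% − 2.4% = 5.1 points a year.
At that relative rate the gap halves every 72/5.1 ≈ 14.12 years.
A 4 times gap closes after 2 halvings: 2 × 14.12 ≈ 28 years.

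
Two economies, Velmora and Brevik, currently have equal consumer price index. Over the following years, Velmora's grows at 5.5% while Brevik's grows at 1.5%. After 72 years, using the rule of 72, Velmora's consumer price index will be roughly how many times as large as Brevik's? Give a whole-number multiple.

Velmora pulls ahead at 4 pp per year, so the ratio doubles every 72/4 ≈ 18.00 years.
In 72 years that's 4.00 doublings: 2^4.00 ≈ 16.

about 16 times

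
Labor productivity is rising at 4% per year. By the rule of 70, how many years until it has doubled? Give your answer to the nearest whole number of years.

≈ 18 years

70/4 ≈ 17.50, so it doubles roughly every 18 years.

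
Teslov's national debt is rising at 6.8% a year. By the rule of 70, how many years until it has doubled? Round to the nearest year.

At 6.8%, doubling takes about 70/6.8 = 10.29 years.

around 10 years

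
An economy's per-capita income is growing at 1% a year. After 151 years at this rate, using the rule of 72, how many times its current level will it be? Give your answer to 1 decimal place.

≈ 4.3 times

Doubling time ≈ 72/1 = 72.00 years.
151 years / 72.00 ≈ 2.10 doublings → factor 2^2.10 ≈ 4.3.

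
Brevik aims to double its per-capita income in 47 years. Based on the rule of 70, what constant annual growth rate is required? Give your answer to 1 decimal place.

around 1.5%

70 / 47 ≈ 1.49, so about 1.5% annually.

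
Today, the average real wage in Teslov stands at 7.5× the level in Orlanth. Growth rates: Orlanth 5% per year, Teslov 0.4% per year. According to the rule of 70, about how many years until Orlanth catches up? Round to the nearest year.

Orlanth gains on Teslov at 5% − 0.4% = 4.6 points a year.
At that relative rate the gap halves every 70/4.6 ≈ 15.22 years.
A 7.5× gap takes log₂(7.5) ≈ 2.91 halvings to close: 2.91 × 15.22 ≈ 44 years.

about 44 years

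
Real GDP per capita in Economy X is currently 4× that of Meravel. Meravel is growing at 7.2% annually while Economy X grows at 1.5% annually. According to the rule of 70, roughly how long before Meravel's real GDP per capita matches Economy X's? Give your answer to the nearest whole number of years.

around 25 years

What matters is the difference: 5.7 pp.
Rule of 70 on the gap: the ratio halves every 70/5.7 ≈ 12.28 years.
A 4× gap closes after 2 halvings: 2 × 12.28 ≈ 25 years.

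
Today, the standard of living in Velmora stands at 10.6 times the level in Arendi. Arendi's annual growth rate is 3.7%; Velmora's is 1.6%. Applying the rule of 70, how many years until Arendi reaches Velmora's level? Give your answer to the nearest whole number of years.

What matters is the difference: 2.1 pp.
Rule of 70 on the gap: the ratio halves every 70/2.1 ≈ 33.33 years.
A 10.6 times gap takes log₂(10.6) ≈ 3.41 halvings to close: 3.41 × 33.33 ≈ 114 years.

about 114 years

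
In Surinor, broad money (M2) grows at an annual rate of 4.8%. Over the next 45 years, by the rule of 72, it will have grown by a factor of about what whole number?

Doubling time ≈ 72/4.8 = 15.00 years.
45/15.00 ≈ 3 doublings, so about 2^3 = 8×.

about 8 times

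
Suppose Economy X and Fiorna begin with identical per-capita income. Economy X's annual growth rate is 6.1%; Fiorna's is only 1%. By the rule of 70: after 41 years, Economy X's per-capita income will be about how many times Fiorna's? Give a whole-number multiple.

around 8 times

Only the 5.1-point difference matters.
70/5.1 ≈ 13.73 years per doubling of the ratio; 41 years gives 2.99 doublings, so ≈ 8×.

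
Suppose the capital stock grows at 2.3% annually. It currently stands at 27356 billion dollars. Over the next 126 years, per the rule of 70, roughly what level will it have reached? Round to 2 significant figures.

roughly 480000 billion dollars

It doubles every 70/2.3 ≈ 30.43 years, so 126 years is 4.14 doublings.
2^4.14 ≈ 17.63; 27356 × 17.63 ≈ 480000 billion dollars.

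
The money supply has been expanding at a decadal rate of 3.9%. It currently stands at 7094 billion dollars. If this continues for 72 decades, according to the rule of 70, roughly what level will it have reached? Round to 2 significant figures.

It doubles every 70/3.9 ≈ 17.95 decades, so 72 decades is 4.01 doublings.
2^4.01 ≈ 16.11; 7094 × 16.11 ≈ 110000 billion dollars.

about 110000 billion dollars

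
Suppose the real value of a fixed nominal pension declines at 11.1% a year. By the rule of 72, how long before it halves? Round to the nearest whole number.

Falling at 11.1%, it halves about every 72/11.1 = 6.49 years.

roughly 6 years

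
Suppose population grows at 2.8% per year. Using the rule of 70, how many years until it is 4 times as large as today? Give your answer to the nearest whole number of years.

roughly 50 years

At 2.8% it doubles every 70/2.8 ≈ 25.00 years.
4 = 2^2, so 2 doublings → 50 years.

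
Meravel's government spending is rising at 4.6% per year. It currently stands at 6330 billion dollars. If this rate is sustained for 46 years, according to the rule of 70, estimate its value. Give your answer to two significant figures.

Doubling time ≈ 70/4.6 = 15.22 years.
46 years is 46/15.22 ≈ 3.02 doublings, a factor of 2^3.02 ≈ 8.11.
6330 × 8.11 ≈ 51000 billion dollars.

approximately 51000 billion dollars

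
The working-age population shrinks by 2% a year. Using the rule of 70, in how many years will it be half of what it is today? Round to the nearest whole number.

The rule works in reverse for decay: 70/2 ≈ 35.00 years to halve.

around 35 years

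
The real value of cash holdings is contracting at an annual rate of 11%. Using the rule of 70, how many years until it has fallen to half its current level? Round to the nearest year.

around 6 years

Halving time ≈ 70 / 11 = 6.36 → 6 years.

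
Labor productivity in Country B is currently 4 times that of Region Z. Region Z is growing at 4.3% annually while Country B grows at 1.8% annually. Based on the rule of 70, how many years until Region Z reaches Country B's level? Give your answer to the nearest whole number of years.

≈ 56 years

The growth-rate gap is 4.3% − 1.8% = 2.5 percentage points.
So the ratio between them halves every 70/2.5 ≈ 28.00 years.
A 4 times gap closes after 2 halvings: 2 × 28.00 ≈ 56 years.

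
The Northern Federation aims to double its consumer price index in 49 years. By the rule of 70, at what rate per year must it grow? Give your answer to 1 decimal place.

70 / 49 ≈ 1.43, so about 1.4% per year.

roughly 1.4%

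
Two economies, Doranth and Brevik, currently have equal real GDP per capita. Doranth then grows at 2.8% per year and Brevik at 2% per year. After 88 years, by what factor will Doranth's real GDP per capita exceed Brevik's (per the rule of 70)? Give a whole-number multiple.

≈ 2 times

Only the 0.8-point difference matters.
70/0.8 ≈ 87.50 years per doubling of the ratio; 88 years gives 1.01 doublings, so ≈ 2×.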